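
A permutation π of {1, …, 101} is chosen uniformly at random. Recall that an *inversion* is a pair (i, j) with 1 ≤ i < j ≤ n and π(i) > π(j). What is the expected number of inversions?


Write X = Σ X_I over the C(101, 2) = 5050 pairs i < j, with X_I the indicator of one inversion.
There are 5050 indicators.
For each fixed pair i < j, the values π(i) and π(j) are two distinct elements of {1, …, 101} in uniformly random order; by symmetry P[π(i) > π(j)] = 1/2.
By linearity: E[X] = 5050 · (1/2) = C(101, 2) · (1/2) = 5050/2 = 2525 ≈ 2525.0000.

E[X] = 2525 = 2525.0000.


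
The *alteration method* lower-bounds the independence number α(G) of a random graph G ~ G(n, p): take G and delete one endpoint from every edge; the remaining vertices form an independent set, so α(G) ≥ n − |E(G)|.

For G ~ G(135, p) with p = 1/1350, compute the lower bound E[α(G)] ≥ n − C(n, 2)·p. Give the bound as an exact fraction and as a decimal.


E[|E(G)|] = C(135, 2)·p = 9045 · (1/1350) = 67/10.
E[α(G)] ≥ n − E[|E(G)|] = 135 − 67/10 = 1283/10.
Numerically: ≈ 128.3000.
(This is only a lower bound; the true E[α(G)] may be larger.)

E[α(G)] ≥ 1283/10 ≈ 128.3000.


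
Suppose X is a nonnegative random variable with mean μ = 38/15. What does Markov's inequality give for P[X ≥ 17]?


μ = E[X] = 38/15, a = 17.
Markov: P[X ≥ 17] ≤ μ/a = (38/15)/17 = 38/255.
Numerically: ≈ 0.14902.
(Since a = 17 > μ = 2.53333, the bound 38/255 is < 1 and informative.)

P[X ≥ 17] ≤ 38/255 ≈ 0.14902.


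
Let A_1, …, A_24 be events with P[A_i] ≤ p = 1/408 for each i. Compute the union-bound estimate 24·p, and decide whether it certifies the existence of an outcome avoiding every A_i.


Union bound: P[∪_{i=1}^{24} A_i] ≤ Σ_i P[A_i] ≤ 24·p = 24·(1/408) = 1/17.
Numerically: 1/17 ≈ 0.05882.
Is 1/17 < 1? YES.
Since P[∪ A_i] ≤ 1/17 < 1, the complement has P[∩ A_i^c] ≥ 1 − 1/17 = 16/17 > 0, so some outcome avoids every A_i.

24·p = 1/17 ≈ 0.05882; existence CERTIFIED by the union bound.


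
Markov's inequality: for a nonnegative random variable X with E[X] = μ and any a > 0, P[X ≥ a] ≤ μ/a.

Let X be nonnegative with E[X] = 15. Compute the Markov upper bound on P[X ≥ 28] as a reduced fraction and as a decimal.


μ = E[X] = 15, a = 28.
Markov: P[X ≥ 28] ≤ μ/a = (15)/28 = 15/28.
Numerically: ≈ 0.53571.
(Since a = 28 > μ = 15.00000, the bound 15/28 is < 1 and informative.)

P[X ≥ 28] ≤ 15/28 ≈ 0.53571.


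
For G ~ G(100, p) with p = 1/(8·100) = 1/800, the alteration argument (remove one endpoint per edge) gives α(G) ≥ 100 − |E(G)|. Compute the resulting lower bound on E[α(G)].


E[|E(G)|] = C(100, 2)·p = 4950 · (1/800) = 99/16.
E[α(G)] ≥ n − E[|E(G)|] = 100 − 99/16 = 1501/16.
Numerically: ≈ 93.812500.
(This is only a lower bound; the true E[α(G)] may be larger.)

E[α(G)] ≥ 1501/16 ≈ 93.812500.


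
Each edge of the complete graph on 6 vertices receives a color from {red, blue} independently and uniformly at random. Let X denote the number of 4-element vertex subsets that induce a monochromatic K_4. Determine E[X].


Let X = Σ_S X_S over the C(6, 4) = 15 subsets S of size 4, where X_S = 1 if the K_4 on S is monochromatic.
For a fixed S, the K_4 on S has C(4, 2) = 6 edges. P[all 6 edges red] = (1/2)^6, and likewise for blue, so P[monochromatic] = 2·(1/2)^6 = 2^{1 − 6} = 1/32.
By linearity of expectation: E[X] = C(6, 4) · 2^{1 − 6} = 15 · 1/32 = 15/32.
Numerically: E[X] ≈ 0.468750.

E[X] = C(6,4)·2^(1−C(4,2)) = 15/32 ≈ 0.468750.


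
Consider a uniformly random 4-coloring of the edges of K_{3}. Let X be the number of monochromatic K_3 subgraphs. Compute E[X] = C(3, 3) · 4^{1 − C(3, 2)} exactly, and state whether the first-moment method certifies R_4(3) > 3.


E[X] = C(3, 3) · 4^{1 − 3} = 1 · 4^{−2} = 1/16.
As a reduced fraction: E[X] = 1/16 ≈ 0.06250.
Is E[X] < 1? YES.
Since E[X] < 1, there exists a 4-coloring of K_{3} with no monochromatic K_3; hence R_4(3) > 3.

E[X] = 1/16 ≈ 0.06250; E[X] < 1, so R_4(3) > 3.


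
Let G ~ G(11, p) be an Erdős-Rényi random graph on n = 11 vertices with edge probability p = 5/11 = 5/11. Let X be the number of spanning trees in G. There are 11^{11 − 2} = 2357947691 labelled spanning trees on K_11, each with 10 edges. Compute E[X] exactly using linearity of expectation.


K_11 has 11^{11 − 2} = 2357947691 labelled spanning trees.
For each such spanning tree H, let X_H = 1 if all 10 edges of H are present in G. Then P[X_H = 1] = p^{10} = (5/11)^{10} = 9765625/25937424601.
By linearity of expectation: E[X] = Σ_H E[X_H] = 2357947691 · p^{10} = 2357947691 · 9765625/25937424601 = 9765625/11.
Numerically: E[X] ≈ 8.88e+05.

E[X] = 2357947691 · (5/11)^{10} = 9765625/11 ≈ 8.88e+05.


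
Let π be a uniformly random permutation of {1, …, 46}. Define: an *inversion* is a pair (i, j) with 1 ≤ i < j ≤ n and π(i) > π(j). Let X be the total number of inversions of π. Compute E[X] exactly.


Write X = Σ X_I over the C(46, 2) = 1035 pairs i < j, with X_I the indicator of one inversion.
There are 1035 indicators.
For each fixed pair i < j, the values π(i) and π(j) are two distinct elements of {1, …, 46} in uniformly random order; by symmetry P[π(i) > π(j)] = 1/2.
By linearity: E[X] = 1035 · (1/2) = C(46, 2) · (1/2) = 1035/2 = 1035/2 ≈ 517.500000.

E[X] = 1035/2 = 517.500000.


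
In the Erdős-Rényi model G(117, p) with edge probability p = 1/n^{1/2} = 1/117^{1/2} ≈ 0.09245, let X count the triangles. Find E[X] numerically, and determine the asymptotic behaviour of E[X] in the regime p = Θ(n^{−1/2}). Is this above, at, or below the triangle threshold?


Number of potential triangles: C(117, 3) = 260130.
Each occurs with probability p³ ≈ (0.09245)³ ≈ 7.901712e-04.
By linearity: E[X] = C(117, 3)·p³ ≈ 260130 · 7.901712e-04 ≈ 205.5472.
Since α = 1/2 < 1, p = c/n^{1/2} ≫ 1/n is above the triangle threshold p ~ 1/n. Asymptotically E[X] ~ (c³/6)·n^{3(1−α)} = (1³/6)·n^{1.5} → ∞; triangles are abundant w.h.p.

E[X] ≈ 205.5472; in regime p = Θ(1/n^{1/2}) E[X] diverges (above the triangle threshold p ~ 1/n).


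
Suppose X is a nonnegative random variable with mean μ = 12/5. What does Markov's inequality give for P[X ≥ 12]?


μ = E[X] = 12/5, a = 12.
Markov: P[X ≥ 12] ≤ μ/a = (12/5)/12 = 1/5.
Numerically: ≈ 0.20000.
(Since a = 12 > μ = 2.40000, the bound 1/5 is < 1 and informative.)

P[X ≥ 12] ≤ 1/5 ≈ 0.20000.


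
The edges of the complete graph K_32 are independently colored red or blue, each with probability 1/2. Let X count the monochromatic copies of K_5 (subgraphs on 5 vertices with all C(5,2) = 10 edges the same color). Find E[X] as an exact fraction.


Let X = Σ_S X_S over the C(32, 5) = 201376 subsets S of size 5, where X_S = 1 if the K_5 on S is monochromatic.
For a fixed S, the K_5 on S has C(5, 2) = 10 edges. P[all 10 edges red] = (1/2)^10, and likewise for blue, so P[monochromatic] = 2·(1/2)^10 = 2^{1 − 10} = 1/512.
By linearity of expectation: E[X] = C(32, 5) · 2^{1 − 10} = 201376 · 1/512 = 6293/16.
Numerically: E[X] ≈ 393.312500.

E[X] = C(32,5)·2^(1−C(5,2)) = 6293/16 ≈ 393.312500.


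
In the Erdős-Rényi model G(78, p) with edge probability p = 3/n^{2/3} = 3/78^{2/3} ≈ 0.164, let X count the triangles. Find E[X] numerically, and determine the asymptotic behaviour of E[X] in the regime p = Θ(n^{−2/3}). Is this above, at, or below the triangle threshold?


Number of potential triangles: C(78, 3) = 76076.
Each occurs with probability p³ ≈ (0.164)³ ≈ 4.43787e-03.
By linearity: E[X] = C(78, 3)·p³ ≈ 76076 · 4.43787e-03 ≈ 337.615.
Since α = 2/3 < 1, p = c/n^{2/3} ≫ 1/n is above the triangle threshold p ~ 1/n. Asymptotically E[X] ~ (c³/6)·n^{3(1−α)} = (3³/6)·n^{1} → ∞; triangles are abundant w.h.p.

E[X] ≈ 337.615; in regime p = Θ(1/n^{2/3}) E[X] diverges (above the triangle threshold p ~ 1/n).


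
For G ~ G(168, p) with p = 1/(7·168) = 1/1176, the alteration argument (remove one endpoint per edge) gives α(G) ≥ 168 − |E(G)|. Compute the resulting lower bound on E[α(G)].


E[|E(G)|] = C(168, 2)·p = 14028 · (1/1176) = 167/14.
E[α(G)] ≥ n − E[|E(G)|] = 168 − 167/14 = 2185/14.
Numerically: ≈ 156.07143.
(This is only a lower bound; the true E[α(G)] may be larger.)

E[α(G)] ≥ 2185/14 ≈ 156.07143.


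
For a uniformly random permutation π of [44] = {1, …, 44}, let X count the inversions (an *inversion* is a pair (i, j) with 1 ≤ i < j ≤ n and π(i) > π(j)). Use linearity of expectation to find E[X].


Write X = Σ X_I over the C(44, 2) = 946 pairs i < j, with X_I the indicator of one inversion.
There are 946 indicators.
For each fixed pair i < j, the values π(i) and π(j) are two distinct elements of {1, …, 44} in uniformly random order; by symmetry P[π(i) > π(j)] = 1/2.
By linearity: E[X] = 946 · (1/2) = C(44, 2) · (1/2) = 946/2 = 473 ≈ 473.0000.

E[X] = 473 = 473.0000.


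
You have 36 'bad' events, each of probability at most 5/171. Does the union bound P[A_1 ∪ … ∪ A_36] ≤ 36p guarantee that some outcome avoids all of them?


Union bound: P[∪_{i=1}^{36} A_i] ≤ Σ_i P[A_i] ≤ 36·p = 36·(5/171) = 20/19.
Numerically: 20/19 ≈ 1.0526316.
Is 20/19 < 1? NO.
Since the bound 20/19 is ≥ 1, the union bound is uninformative here; it does NOT by itself certify existence.

36·p = 20/19 ≈ 1.0526316; existence NOT certified by the union bound.


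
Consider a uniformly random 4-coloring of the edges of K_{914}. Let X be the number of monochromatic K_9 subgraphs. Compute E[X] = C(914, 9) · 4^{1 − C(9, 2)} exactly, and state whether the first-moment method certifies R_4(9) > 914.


E[X] = C(914, 9) · 4^{1 − 36} = 1179217089587653905932 · 4^{−35} = 1179217089587653905932/1180591620717411303424.
As a reduced fraction: E[X] = 294804272396913476483/295147905179352825856 ≈ 0.9988.
Is E[X] < 1? YES.
Since E[X] < 1, there exists a 4-coloring of K_{914} with no monochromatic K_9; hence R_4(9) > 914.

E[X] = 294804272396913476483/295147905179352825856 ≈ 0.9988; E[X] < 1, so R_4(9) > 914.


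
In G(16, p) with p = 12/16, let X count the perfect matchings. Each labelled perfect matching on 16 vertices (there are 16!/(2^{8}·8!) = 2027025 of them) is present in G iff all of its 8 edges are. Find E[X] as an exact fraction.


K_16 has 16!/(2^{8}·8!) = 2027025 labelled perfect matchings.
For each such perfect matching H, let X_H = 1 if all 8 edges of H are present in G. Then P[X_H = 1] = p^{8} = (3/4)^{8} = 6561/65536.
By linearity: E[X] = Σ_H E[X_H] = 2027025 · p^{8} = 2027025 · 6561/65536 = 13299311025/65536.
Numerically: E[X] ≈ 2.0293e+05.

E[X] = 2027025 · (3/4)^{8} = 13299311025/65536 ≈ 2.0293e+05.


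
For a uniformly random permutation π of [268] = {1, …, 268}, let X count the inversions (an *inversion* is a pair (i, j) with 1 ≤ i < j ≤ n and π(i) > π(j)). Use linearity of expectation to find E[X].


Write X = Σ X_I over the C(268, 2) = 35778 pairs i < j, with X_I the indicator of one inversion.
There are 35778 indicators.
For each fixed pair i < j, the values π(i) and π(j) are two distinct elements of {1, …, 268} in uniformly random order; by symmetry P[π(i) > π(j)] = 1/2.
By linearity: E[X] = 35778 · (1/2) = C(268, 2) · (1/2) = 35778/2 = 17889 ≈ 17889.00000.

E[X] = 17889 = 17889.00000.


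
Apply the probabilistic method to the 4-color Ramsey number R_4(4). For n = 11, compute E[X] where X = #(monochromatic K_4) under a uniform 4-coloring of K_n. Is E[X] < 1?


E[X] = C(11, 4) · 4^{1 − 6} = 330 · 4^{−5} = 330/1024.
As a reduced fraction: E[X] = 165/512 ≈ 0.32227.
Is E[X] < 1? YES.
Since E[X] < 1, there exists a 4-coloring of K_{11} with no monochromatic K_4; hence R_4(4) > 11.

E[X] = 165/512 ≈ 0.32227; E[X] < 1, so R_4(4) > 11.


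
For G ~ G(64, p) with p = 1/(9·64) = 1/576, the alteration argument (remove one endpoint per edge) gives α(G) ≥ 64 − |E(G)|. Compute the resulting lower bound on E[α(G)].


E[|E(G)|] = C(64, 2)·p = 2016 · (1/576) = 7/2.
E[α(G)] ≥ n − E[|E(G)|] = 64 − 7/2 = 121/2.
Numerically: ≈ 60.500.
(This is only a lower bound; the true E[α(G)] may be larger.)

E[α(G)] ≥ 121/2 ≈ 60.500.


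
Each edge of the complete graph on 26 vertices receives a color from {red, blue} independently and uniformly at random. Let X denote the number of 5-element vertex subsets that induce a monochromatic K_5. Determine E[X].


Let X = Σ_S X_S over the C(26, 5) = 65780 subsets S of size 5, where X_S = 1 if the K_5 on S is monochromatic.
For a fixed S, the K_5 on S has C(5, 2) = 10 edges. P[all 10 edges red] = (1/2)^10, and likewise for blue, so P[monochromatic] = 2·(1/2)^10 = 2^{1 − 10} = 1/512.
By linearity of expectation: E[X] = C(26, 5) · 2^{1 − 10} = 65780 · 1/512 = 16445/128.
Numerically: E[X] ≈ 128.47656.

E[X] = C(26,5)·2^(1−C(5,2)) = 16445/128 ≈ 128.47656.


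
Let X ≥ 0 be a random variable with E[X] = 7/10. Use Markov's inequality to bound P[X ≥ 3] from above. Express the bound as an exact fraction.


μ = E[X] = 7/10, a = 3.
Markov: P[X ≥ 3] ≤ μ/a = (7/10)/3 = 7/30.
Numerically: ≈ 0.2333.
(Since a = 3 > μ = 0.7000, the bound 7/30 is < 1 and informative.)

P[X ≥ 3] ≤ 7/30 ≈ 0.2333.


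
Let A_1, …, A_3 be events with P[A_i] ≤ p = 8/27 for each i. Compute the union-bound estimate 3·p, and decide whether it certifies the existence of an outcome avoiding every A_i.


Union bound: P[∪_{i=1}^{3} A_i] ≤ Σ_i P[A_i] ≤ 3·p = 3·(8/27) = 8/9.
Numerically: 8/9 ≈ 0.889.
Is 8/9 < 1? YES.
Since P[∪ A_i] ≤ 8/9 < 1, the complement has P[∩ A_i^c] ≥ 1 − 8/9 = 1/9 > 0, so some outcome avoids every A_i.

3·p = 8/9 ≈ 0.889; existence CERTIFIED by the union bound.


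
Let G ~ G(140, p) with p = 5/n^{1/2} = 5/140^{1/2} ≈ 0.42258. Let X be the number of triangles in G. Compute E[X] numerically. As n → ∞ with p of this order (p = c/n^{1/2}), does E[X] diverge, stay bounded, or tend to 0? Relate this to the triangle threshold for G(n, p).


Number of potential triangles: C(140, 3) = 447580.
Each occurs with probability p³ ≈ (0.42258)³ ≈ 7.5460201e-02.
By linearity: E[X] = C(140, 3)·p³ ≈ 447580 · 7.5460201e-02 ≈ 33774.47690.
Since α = 1/2 < 1, p = c/n^{1/2} ≫ 1/n is above the triangle threshold p ~ 1/n. Asymptotically E[X] ~ (c³/6)·n^{3(1−α)} = (5³/6)·n^{1.5} → ∞; triangles are abundant w.h.p.

E[X] ≈ 33774.47690; in regime p = Θ(1/n^{1/2}) E[X] diverges (above the triangle threshold p ~ 1/n).


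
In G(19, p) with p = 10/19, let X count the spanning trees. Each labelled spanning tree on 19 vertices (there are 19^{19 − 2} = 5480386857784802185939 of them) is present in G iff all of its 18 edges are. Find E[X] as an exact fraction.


K_19 has 19^{19 − 2} = 5480386857784802185939 labelled spanning trees.
For each such spanning tree H, let X_H = 1 if all 18 edges of H are present in G. Then P[X_H = 1] = p^{18} = (10/19)^{18} = 1000000000000000000/104127350297911241532841.
Summing the indicators: E[X] = Σ_H E[X_H] = 5480386857784802185939 · p^{18} = 5480386857784802185939 · 1000000000000000000/104127350297911241532841 = 1000000000000000000/19.
Numerically: E[X] ≈ 5.26316e+16.

E[X] = 5480386857784802185939 · (10/19)^{18} = 1000000000000000000/19 ≈ 5.26316e+16.


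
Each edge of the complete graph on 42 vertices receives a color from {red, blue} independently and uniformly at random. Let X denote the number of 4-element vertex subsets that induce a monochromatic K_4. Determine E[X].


Let X = Σ_S X_S over the C(42, 4) = 111930 subsets S of size 4, where X_S = 1 if the K_4 on S is monochromatic.
For a fixed S, the K_4 on S has C(4, 2) = 6 edges. P[all 6 edges red] = (1/2)^6, and likewise for blue, so P[monochromatic] = 2·(1/2)^6 = 2^{1 − 6} = 1/32.
By linearity of expectation: E[X] = C(42, 4) · 2^{1 − 6} = 111930 · 1/32 = 55965/16.
Numerically: E[X] ≈ 3497.81250.

E[X] = C(42,4)·2^(1−C(4,2)) = 55965/16 ≈ 3497.81250.


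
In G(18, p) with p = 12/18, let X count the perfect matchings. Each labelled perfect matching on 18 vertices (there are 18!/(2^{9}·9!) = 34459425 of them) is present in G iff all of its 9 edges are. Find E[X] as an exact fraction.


K_18 has 18!/(2^{9}·9!) = 34459425 labelled perfect matchings.
For each such perfect matching H, let X_H = 1 if all 9 edges of H are present in G. Then P[X_H = 1] = p^{9} = (2/3)^{9} = 512/19683.
By linearity: E[X] = Σ_H E[X_H] = 34459425 · p^{9} = 34459425 · 512/19683 = 217817600/243.
Numerically: E[X] ≈ 8.96e+05.

E[X] = 34459425 · (2/3)^{9} = 217817600/243 ≈ 8.96e+05.


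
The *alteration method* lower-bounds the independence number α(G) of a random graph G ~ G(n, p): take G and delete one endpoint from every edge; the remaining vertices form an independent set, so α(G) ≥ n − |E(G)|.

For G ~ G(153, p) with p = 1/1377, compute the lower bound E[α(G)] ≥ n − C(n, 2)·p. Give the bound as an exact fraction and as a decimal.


E[|E(G)|] = C(153, 2)·p = 11628 · (1/1377) = 76/9.
E[α(G)] ≥ n − E[|E(G)|] = 153 − 76/9 = 1301/9.
Numerically: ≈ 144.55556.
(This is only a lower bound; the true E[α(G)] may be larger.)

E[α(G)] ≥ 1301/9 ≈ 144.55556.


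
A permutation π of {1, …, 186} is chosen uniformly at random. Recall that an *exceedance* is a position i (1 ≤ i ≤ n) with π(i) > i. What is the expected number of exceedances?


Write X = Σ_{i=1}^{186} X_i, where X_i = 1_{π(i) > i}.
For each fixed i, π(i) is uniform over {1, …, 186} (marginal of a uniform permutation), so P[π(i) > i] = (n − i)/n. Summing: Σ_{i=1}^{186} (n − i)/n = (0 + 1 + … + 185)/186 = 186(186 − 1)/(2·186) = (186 − 1)/2.
Hence E[X] = Σ_{i=1}^{186} (186 − i)/186 = 185/2 ≈ 92.500000.

E[X] = 185/2 = 92.500000.


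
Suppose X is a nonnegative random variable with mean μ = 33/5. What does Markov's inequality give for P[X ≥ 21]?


μ = E[X] = 33/5, a = 21.
Markov: P[X ≥ 21] ≤ μ/a = (33/5)/21 = 11/35.
Numerically: ≈ 0.314.
(Since a = 21 > μ = 6.600, the bound 11/35 is < 1 and informative.)

P[X ≥ 21] ≤ 11/35 ≈ 0.314.


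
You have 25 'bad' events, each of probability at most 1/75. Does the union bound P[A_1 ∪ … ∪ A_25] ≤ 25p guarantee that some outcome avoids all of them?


Union bound: P[∪_{i=1}^{25} A_i] ≤ Σ_i P[A_i] ≤ 25·p = 25·(1/75) = 1/3.
Numerically: 1/3 ≈ 0.333333.
Is 1/3 < 1? YES.
Since P[∪ A_i] ≤ 1/3 < 1, the complement has P[∩ A_i^c] ≥ 1 − 1/3 = 2/3 > 0, so some outcome avoids every A_i.

25·p = 1/3 ≈ 0.333333; existence CERTIFIED by the union bound.


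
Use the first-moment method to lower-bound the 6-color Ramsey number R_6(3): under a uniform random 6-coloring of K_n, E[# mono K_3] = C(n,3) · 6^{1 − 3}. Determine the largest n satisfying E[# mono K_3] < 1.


We need C(n, 3) · 6^{1 − 3} < 1, i.e. C(n, 3) < 6^{3 − 1} = 36.
Check values of n near the boundary:
  n = 6: C(6, 3) = 20; 20 < 36? YES
  n = 7: C(7, 3) = 35; 35 < 36? YES
  n = 8: C(8, 3) = 56; 56 < 36? NO
The largest n with C(n, 3) < 36 is n = 7 (where E[X] = 35/36 ≈ 0.97222). Hence R_6(3) > 7, i.e. R_6(3) ≥ 8.

Largest n = 7; hence R_6(3) > 7.


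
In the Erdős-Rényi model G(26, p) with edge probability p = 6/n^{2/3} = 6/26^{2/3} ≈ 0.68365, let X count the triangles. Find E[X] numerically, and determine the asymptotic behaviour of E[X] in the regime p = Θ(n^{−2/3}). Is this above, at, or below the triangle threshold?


Number of potential triangles: C(26, 3) = 2600.
Each occurs with probability p³ ≈ (0.68365)³ ≈ 3.1952663e-01.
By linearity: E[X] = C(26, 3)·p³ ≈ 2600 · 3.1952663e-01 ≈ 830.76923.
Since α = 2/3 < 1, p = c/n^{2/3} ≫ 1/n is above the triangle threshold p ~ 1/n. Asymptotically E[X] ~ (c³/6)·n^{3(1−α)} = (6³/6)·n^{1} → ∞; triangles are abundant w.h.p.

E[X] ≈ 830.76923; in regime p = Θ(1/n^{2/3}) E[X] diverges (above the triangle threshold p ~ 1/n).


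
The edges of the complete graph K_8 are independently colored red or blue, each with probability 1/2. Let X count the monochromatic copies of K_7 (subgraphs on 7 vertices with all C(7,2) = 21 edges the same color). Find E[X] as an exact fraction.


Let X = Σ_S X_S over the C(8, 7) = 8 subsets S of size 7, where X_S = 1 if the K_7 on S is monochromatic.
For a fixed S, the K_7 on S has C(7, 2) = 21 edges. P[all 21 edges red] = (1/2)^21, and likewise for blue, so P[monochromatic] = 2·(1/2)^21 = 2^{1 − 21} = 1/1048576.
By linearity of expectation: E[X] = C(8, 7) · 2^{1 − 21} = 8 · 1/1048576 = 1/131072.
Numerically: E[X] ≈ 0.00001.

E[X] = C(8,7)·2^(1−C(7,2)) = 1/131072 ≈ 0.00001.


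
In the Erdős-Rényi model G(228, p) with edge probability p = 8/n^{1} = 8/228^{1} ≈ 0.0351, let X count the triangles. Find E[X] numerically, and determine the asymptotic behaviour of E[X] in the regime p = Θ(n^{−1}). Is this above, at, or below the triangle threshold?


Number of potential triangles: C(228, 3) = 1949476.
Each occurs with probability p³ ≈ (0.0351)³ ≈ 4.31982e-05.
By linearity: E[X] = C(228, 3)·p³ ≈ 1949476 · 4.31982e-05 ≈ 84.214.
Here α = 1, so p = 8/n is exactly at the triangle threshold p ~ 1/n. Asymptotically E[X] → c³/6 = 8³/6 = 256/3 ≈ 85.333, a bounded constant. In this regime the triangle count is asymptotically Poisson(c³/6).

E[X] ≈ 84.214; in regime p = Θ(1/n^{1}) E[X] stays bounded (at the triangle threshold p ~ 1/n).


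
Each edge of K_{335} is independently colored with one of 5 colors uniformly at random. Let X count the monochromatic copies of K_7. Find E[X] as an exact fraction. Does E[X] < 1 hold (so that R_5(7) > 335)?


E[X] = C(335, 7) · 5^{1 − 21} = 88202498238195 · 5^{−20} = 88202498238195/95367431640625.
As a reduced fraction: E[X] = 17640499647639/19073486328125 ≈ 0.924870.
Is E[X] < 1? YES.
Since E[X] < 1, there exists a 5-coloring of K_{335} with no monochromatic K_7; hence R_5(7) > 335.

E[X] = 17640499647639/19073486328125 ≈ 0.924870; E[X] < 1, so R_5(7) > 335.


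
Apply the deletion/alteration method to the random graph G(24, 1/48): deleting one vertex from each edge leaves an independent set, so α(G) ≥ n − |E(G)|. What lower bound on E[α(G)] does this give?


E[|E(G)|] = C(24, 2)·p = 276 · (1/48) = 23/4.
E[α(G)] ≥ n − E[|E(G)|] = 24 − 23/4 = 73/4.
Numerically: ≈ 18.250.
(This is only a lower bound; the true E[α(G)] may be larger.)

E[α(G)] ≥ 73/4 ≈ 18.250.


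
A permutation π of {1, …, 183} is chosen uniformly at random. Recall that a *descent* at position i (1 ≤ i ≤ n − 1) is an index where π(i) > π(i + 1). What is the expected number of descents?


Write X = Σ X_I over i = 1, …, 182, with X_I the indicator of one descent.
There are 182 indicators.
For each fixed i, the pair (π(i), π(i+1)) is a uniformly random ordered pair of distinct values from {1, …, 183}; by symmetry P[π(i) > π(i+1)] = 1/2.
By linearity: E[X] = 182 · (1/2) = (183 − 1) · (1/2) = 91 ≈ 91.000000.

E[X] = 91 = 91.000000.


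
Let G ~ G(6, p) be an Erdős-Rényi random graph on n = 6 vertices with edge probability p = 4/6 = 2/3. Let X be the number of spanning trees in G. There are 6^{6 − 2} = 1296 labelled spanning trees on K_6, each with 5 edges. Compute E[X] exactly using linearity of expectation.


K_6 has 6^{6 − 2} = 1296 labelled spanning trees.
For each such spanning tree H, let X_H = 1 if all 5 edges of H are present in G. Then P[X_H = 1] = p^{5} = (2/3)^{5} = 32/243.
Summing the indicators: E[X] = Σ_H E[X_H] = 1296 · p^{5} = 1296 · 32/243 = 512/3.
Numerically: E[X] ≈ 171.

E[X] = 1296 · (2/3)^{5} = 512/3 ≈ 171.


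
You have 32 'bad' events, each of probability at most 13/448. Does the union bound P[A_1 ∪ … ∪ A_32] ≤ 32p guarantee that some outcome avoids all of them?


Union bound: P[∪_{i=1}^{32} A_i] ≤ Σ_i P[A_i] ≤ 32·p = 32·(13/448) = 13/14.
Numerically: 13/14 ≈ 0.92857.
Is 13/14 < 1? YES.
Since P[∪ A_i] ≤ 13/14 < 1, the complement has P[∩ A_i^c] ≥ 1 − 13/14 = 1/14 > 0, so some outcome avoids every A_i.

32·p = 13/14 ≈ 0.92857; existence CERTIFIED by the union bound.


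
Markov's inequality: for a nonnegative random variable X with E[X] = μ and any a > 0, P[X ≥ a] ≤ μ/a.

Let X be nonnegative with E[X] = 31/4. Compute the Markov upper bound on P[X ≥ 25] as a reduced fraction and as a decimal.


μ = E[X] = 31/4, a = 25.
Markov: P[X ≥ 25] ≤ μ/a = (31/4)/25 = 31/100.
Numerically: ≈ 0.3100.
(Since a = 25 > μ = 7.7500, the bound 31/100 is < 1 and informative.)

P[X ≥ 25] ≤ 31/100 ≈ 0.3100.


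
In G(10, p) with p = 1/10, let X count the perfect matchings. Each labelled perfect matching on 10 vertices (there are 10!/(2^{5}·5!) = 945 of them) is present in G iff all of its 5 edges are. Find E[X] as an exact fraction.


K_10 has 10!/(2^{5}·5!) = 945 labelled perfect matchings.
For each such perfect matching H, let X_H = 1 if all 5 edges of H are present in G. Then P[X_H = 1] = p^{5} = (1/10)^{5} = 1/100000.
By linearity: E[X] = Σ_H E[X_H] = 945 · p^{5} = 945 · 1/100000 = 189/20000.
Numerically: E[X] ≈ 0.00945.

E[X] = 945 · (1/10)^{5} = 189/20000 ≈ 0.00945.


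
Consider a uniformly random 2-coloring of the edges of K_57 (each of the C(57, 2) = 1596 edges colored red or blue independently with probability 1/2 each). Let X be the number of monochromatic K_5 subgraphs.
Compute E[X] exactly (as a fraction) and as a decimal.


Let X = Σ_S X_S over the C(57, 5) = 4187106 subsets S of size 5, where X_S = 1 if the K_5 on S is monochromatic.
For a fixed S, the K_5 on S has C(5, 2) = 10 edges. P[all 10 edges red] = (1/2)^10, and likewise for blue, so P[monochromatic] = 2·(1/2)^10 = 2^{1 − 10} = 1/512.
Summing: E[X] = C(57, 5) · 2^{1 − 10} = 4187106 · 1/512 = 2093553/256.
Numerically: E[X] ≈ 8177.941406.

E[X] = C(57,5)·2^(1−C(5,2)) = 2093553/256 ≈ 8177.941406.


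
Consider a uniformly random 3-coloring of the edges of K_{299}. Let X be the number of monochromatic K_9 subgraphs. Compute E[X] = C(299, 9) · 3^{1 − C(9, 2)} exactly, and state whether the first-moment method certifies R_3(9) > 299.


E[X] = C(299, 9) · 3^{1 − 36} = 46610674441390059 · 3^{−35} = 46610674441390059/50031545098999707.
As a reduced fraction: E[X] = 15536891480463353/16677181699666569 ≈ 0.9316.
Is E[X] < 1? YES.
Since E[X] < 1, there exists a 3-coloring of K_{299} with no monochromatic K_9; hence R_3(9) > 299.

E[X] = 15536891480463353/16677181699666569 ≈ 0.9316; E[X] < 1, so R_3(9) > 299.


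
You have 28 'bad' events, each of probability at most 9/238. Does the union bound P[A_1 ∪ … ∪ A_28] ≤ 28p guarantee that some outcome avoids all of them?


Union bound: P[∪_{i=1}^{28} A_i] ≤ Σ_i P[A_i] ≤ 28·p = 28·(9/238) = 18/17.
Numerically: 18/17 ≈ 1.0588235.
Is 18/17 < 1? NO.
Since the bound 18/17 is ≥ 1, the union bound is uninformative here; it does NOT by itself certify existence.

28·p = 18/17 ≈ 1.0588235; existence NOT certified by the union bound.


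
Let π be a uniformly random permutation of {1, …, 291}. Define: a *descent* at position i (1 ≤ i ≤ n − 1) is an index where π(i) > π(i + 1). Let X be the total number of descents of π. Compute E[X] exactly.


Write X = Σ X_I over i = 1, …, 290, with X_I the indicator of one descent.
There are 290 indicators.
For each fixed i, the pair (π(i), π(i+1)) is a uniformly random ordered pair of distinct values from {1, …, 291}; by symmetry P[π(i) > π(i+1)] = 1/2.
By linearity: E[X] = 290 · (1/2) = (291 − 1) · (1/2) = 145 ≈ 145.00000.

E[X] = 145 = 145.00000.


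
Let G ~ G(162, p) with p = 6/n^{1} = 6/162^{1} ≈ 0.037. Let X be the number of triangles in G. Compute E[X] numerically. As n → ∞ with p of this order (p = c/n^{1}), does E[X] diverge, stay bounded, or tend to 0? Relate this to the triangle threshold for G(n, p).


Number of potential triangles: C(162, 3) = 695520.
Each occurs with probability p³ ≈ (0.037)³ ≈ 5.08053e-05.
By linearity: E[X] = C(162, 3)·p³ ≈ 695520 · 5.08053e-05 ≈ 35.336.
Here α = 1, so p = 6/n is exactly at the triangle threshold p ~ 1/n. Asymptotically E[X] → c³/6 = 6³/6 = 36 ≈ 36.000, a bounded constant. In this regime the triangle count is asymptotically Poisson(c³/6).

E[X] ≈ 35.336; in regime p = Θ(1/n^{1}) E[X] stays bounded (at the triangle threshold p ~ 1/n).


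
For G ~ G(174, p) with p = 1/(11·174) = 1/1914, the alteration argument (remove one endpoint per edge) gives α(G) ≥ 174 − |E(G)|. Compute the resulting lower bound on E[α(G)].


E[|E(G)|] = C(174, 2)·p = 15051 · (1/1914) = 173/22.
E[α(G)] ≥ n − E[|E(G)|] = 174 − 173/22 = 3655/22.
Numerically: ≈ 166.13636.
(This is only a lower bound; the true E[α(G)] may be larger.)

E[α(G)] ≥ 3655/22 ≈ 166.13636.


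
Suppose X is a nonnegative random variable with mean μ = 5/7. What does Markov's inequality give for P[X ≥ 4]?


μ = E[X] = 5/7, a = 4.
Markov: P[X ≥ 4] ≤ μ/a = (5/7)/4 = 5/28.
Numerically: ≈ 0.17857.
(Since a = 4 > μ = 0.71429, the bound 5/28 is < 1 and informative.)

P[X ≥ 4] ≤ 5/28 ≈ 0.17857.


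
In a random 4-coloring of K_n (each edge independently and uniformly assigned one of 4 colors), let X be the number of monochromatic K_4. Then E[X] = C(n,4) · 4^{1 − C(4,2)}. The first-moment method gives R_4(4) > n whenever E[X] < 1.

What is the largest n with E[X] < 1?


We need C(n, 4) · 4^{1 − 6} < 1, i.e. C(n, 4) < 4^{6 − 1} = 1024.
Check values of n near the boundary:
  n = 12: C(12, 4) = 495; 495 < 1024? YES
  n = 13: C(13, 4) = 715; 715 < 1024? YES
  n = 14: C(14, 4) = 1001; 1001 < 1024? YES
  n = 15: C(15, 4) = 1365; 1365 < 1024? NO
  n = 16: C(16, 4) = 1820; 1820 < 1024? NO
The largest n with C(n, 4) < 1024 is n = 14 (where E[X] = 1001/1024 ≈ 0.978). Hence R_4(4) > 14, i.e. R_4(4) ≥ 15.

Largest n = 14; hence R_4(4) > 14.


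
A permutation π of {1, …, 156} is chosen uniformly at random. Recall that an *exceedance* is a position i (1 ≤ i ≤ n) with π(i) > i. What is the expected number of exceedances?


Write X = Σ_{i=1}^{156} X_i, where X_i = 1_{π(i) > i}.
For each fixed i, π(i) is uniform over {1, …, 156} (marginal of a uniform permutation), so P[π(i) > i] = (n − i)/n. Summing: Σ_{i=1}^{156} (n − i)/n = (0 + 1 + … + 155)/156 = 156(156 − 1)/(2·156) = (156 − 1)/2.
Hence E[X] = Σ_{i=1}^{156} (156 − i)/156 = 155/2 ≈ 77.500000.

E[X] = 155/2 = 77.500000.


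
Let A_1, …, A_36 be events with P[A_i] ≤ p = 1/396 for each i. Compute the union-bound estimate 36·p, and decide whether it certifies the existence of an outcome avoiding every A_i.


Union bound: P[∪_{i=1}^{36} A_i] ≤ Σ_i P[A_i] ≤ 36·p = 36·(1/396) = 1/11.
Numerically: 1/11 ≈ 0.091.
Is 1/11 < 1? YES.
Since P[∪ A_i] ≤ 1/11 < 1, the complement has P[∩ A_i^c] ≥ 1 − 1/11 = 10/11 > 0, so some outcome avoids every A_i.

36·p = 1/11 ≈ 0.091; existence CERTIFIED by the union bound.


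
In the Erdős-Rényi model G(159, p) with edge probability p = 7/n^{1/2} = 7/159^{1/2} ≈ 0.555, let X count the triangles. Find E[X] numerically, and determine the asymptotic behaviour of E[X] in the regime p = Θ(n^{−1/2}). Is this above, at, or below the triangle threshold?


Number of potential triangles: C(159, 3) = 657359.
Each occurs with probability p³ ≈ (0.555)³ ≈ 1.71080e-01.
By linearity: E[X] = C(159, 3)·p³ ≈ 657359 · 1.71080e-01 ≈ 112460.768.
Since α = 1/2 < 1, p = c/n^{1/2} ≫ 1/n is above the triangle threshold p ~ 1/n. Asymptotically E[X] ~ (c³/6)·n^{3(1−α)} = (7³/6)·n^{1.5} → ∞; triangles are abundant w.h.p.

E[X] ≈ 112460.768; in regime p = Θ(1/n^{1/2}) E[X] diverges (above the triangle threshold p ~ 1/n).


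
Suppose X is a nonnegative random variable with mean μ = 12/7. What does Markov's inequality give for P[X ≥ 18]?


μ = E[X] = 12/7, a = 18.
Markov: P[X ≥ 18] ≤ μ/a = (12/7)/18 = 2/21.
Numerically: ≈ 0.095238.
(Since a = 18 > μ = 1.714286, the bound 2/21 is < 1 and informative.)

P[X ≥ 18] ≤ 2/21 ≈ 0.095238.


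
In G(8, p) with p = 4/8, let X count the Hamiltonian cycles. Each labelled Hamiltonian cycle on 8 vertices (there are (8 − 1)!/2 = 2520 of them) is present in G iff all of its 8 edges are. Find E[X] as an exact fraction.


K_8 has (8 − 1)!/2 = 2520 labelled Hamiltonian cycles.
For each such Hamiltonian cycle H, let X_H = 1 if all 8 edges of H are present in G. Then P[X_H = 1] = p^{8} = (1/2)^{8} = 1/256.
By linearity of expectation: E[X] = Σ_H E[X_H] = 2520 · p^{8} = 2520 · 1/256 = 315/32.
Numerically: E[X] ≈ 9.84375.

E[X] = 2520 · (1/2)^{8} = 315/32 ≈ 9.84375.


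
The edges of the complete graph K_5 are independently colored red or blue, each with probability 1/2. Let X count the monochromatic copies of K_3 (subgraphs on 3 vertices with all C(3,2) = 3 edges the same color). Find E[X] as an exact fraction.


Let X = Σ_S X_S over the C(5, 3) = 10 subsets S of size 3, where X_S = 1 if the K_3 on S is monochromatic.
For a fixed S, the K_3 on S has C(3, 2) = 3 edges. P[all 3 edges red] = (1/2)^3, and likewise for blue, so P[monochromatic] = 2·(1/2)^3 = 2^{1 − 3} = 1/4.
By linearity: E[X] = C(5, 3) · 2^{1 − 3} = 10 · 1/4 = 5/2.
Numerically: E[X] ≈ 2.500000.

E[X] = C(5,3)·2^(1−C(3,2)) = 5/2 ≈ 2.500000.


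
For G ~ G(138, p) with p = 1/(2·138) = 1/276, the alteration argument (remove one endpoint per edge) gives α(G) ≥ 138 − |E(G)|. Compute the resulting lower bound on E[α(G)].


E[|E(G)|] = C(138, 2)·p = 9453 · (1/276) = 137/4.
E[α(G)] ≥ n − E[|E(G)|] = 138 − 137/4 = 415/4.
Numerically: ≈ 103.7500.
(This is only a lower bound; the true E[α(G)] may be larger.)

E[α(G)] ≥ 415/4 ≈ 103.7500.


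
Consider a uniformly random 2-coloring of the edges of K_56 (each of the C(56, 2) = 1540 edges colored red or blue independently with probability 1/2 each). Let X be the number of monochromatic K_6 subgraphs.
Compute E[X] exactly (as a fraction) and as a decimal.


Let X = Σ_S X_S over the C(56, 6) = 32468436 subsets S of size 6, where X_S = 1 if the K_6 on S is monochromatic.
For a fixed S, the K_6 on S has C(6, 2) = 15 edges. P[all 15 edges red] = (1/2)^15, and likewise for blue, so P[monochromatic] = 2·(1/2)^15 = 2^{1 − 15} = 1/16384.
Summing: E[X] = C(56, 6) · 2^{1 − 15} = 32468436 · 1/16384 = 8117109/4096.
Numerically: E[X] ≈ 1981.71606.

E[X] = C(56,6)·2^(1−C(6,2)) = 8117109/4096 ≈ 1981.71606.


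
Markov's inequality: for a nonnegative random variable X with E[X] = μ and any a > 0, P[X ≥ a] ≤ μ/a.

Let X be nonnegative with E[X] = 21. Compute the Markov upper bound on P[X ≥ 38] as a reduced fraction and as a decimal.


μ = E[X] = 21, a = 38.
Markov: P[X ≥ 38] ≤ μ/a = (21)/38 = 21/38.
Numerically: ≈ 0.5526.
(Since a = 38 > μ = 21.0000, the bound 21/38 is < 1 and informative.)

P[X ≥ 38] ≤ 21/38 ≈ 0.5526.


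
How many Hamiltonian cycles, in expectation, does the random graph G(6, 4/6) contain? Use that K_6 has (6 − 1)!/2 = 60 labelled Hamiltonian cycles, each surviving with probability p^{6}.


K_6 has (6 − 1)!/2 = 60 labelled Hamiltonian cycles.
For each such Hamiltonian cycle H, let X_H = 1 if all 6 edges of H are present in G. Then P[X_H = 1] = p^{6} = (2/3)^{6} = 64/729.
Summing the indicators: E[X] = Σ_H E[X_H] = 60 · p^{6} = 60 · 64/729 = 1280/243.
Numerically: E[X] ≈ 5.2675.

E[X] = 60 · (2/3)^{6} = 1280/243 ≈ 5.2675.


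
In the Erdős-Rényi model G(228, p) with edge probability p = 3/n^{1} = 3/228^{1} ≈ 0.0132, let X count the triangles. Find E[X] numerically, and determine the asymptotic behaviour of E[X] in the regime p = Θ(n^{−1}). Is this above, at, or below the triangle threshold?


Number of potential triangles: C(228, 3) = 1949476.
Each occurs with probability p³ ≈ (0.0132)³ ≈ 2.27803e-06.
By linearity: E[X] = C(228, 3)·p³ ≈ 1949476 · 2.27803e-06 ≈ 4.441.
Here α = 1, so p = 3/n is exactly at the triangle threshold p ~ 1/n. Asymptotically E[X] → c³/6 = 3³/6 = 9/2 ≈ 4.500, a bounded constant. In this regime the triangle count is asymptotically Poisson(c³/6).

E[X] ≈ 4.441; in regime p = Θ(1/n^{1}) E[X] stays bounded (at the triangle threshold p ~ 1/n).


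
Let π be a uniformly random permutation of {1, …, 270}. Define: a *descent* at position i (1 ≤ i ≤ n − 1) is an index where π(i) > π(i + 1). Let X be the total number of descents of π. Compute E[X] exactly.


Write X = Σ X_I over i = 1, …, 269, with X_I the indicator of one descent.
There are 269 indicators.
For each fixed i, the pair (π(i), π(i+1)) is a uniformly random ordered pair of distinct values from {1, …, 270}; by symmetry P[π(i) > π(i+1)] = 1/2.
By linearity: E[X] = 269 · (1/2) = (270 − 1) · (1/2) = 269/2 ≈ 134.5000.

E[X] = 269/2 = 134.5000.


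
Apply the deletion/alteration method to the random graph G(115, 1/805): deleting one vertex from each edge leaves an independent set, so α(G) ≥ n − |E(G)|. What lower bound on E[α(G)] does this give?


E[|E(G)|] = C(115, 2)·p = 6555 · (1/805) = 57/7.
E[α(G)] ≥ n − E[|E(G)|] = 115 − 57/7 = 748/7.
Numerically: ≈ 106.85714.
(This is only a lower bound; the true E[α(G)] may be larger.)

E[α(G)] ≥ 748/7 ≈ 106.85714.


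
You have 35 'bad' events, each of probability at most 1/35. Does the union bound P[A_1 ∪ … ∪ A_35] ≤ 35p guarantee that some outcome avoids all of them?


Union bound: P[∪_{i=1}^{35} A_i] ≤ Σ_i P[A_i] ≤ 35·p = 35·(1/35) = 1.
Numerically: 1 ≈ 1.0000.
Is 1 < 1? NO.
Since the bound 1 is ≥ 1, the union bound is uninformative here; it does NOT by itself certify existence.

35·p = 1 ≈ 1.0000; existence NOT certified by the union bound.


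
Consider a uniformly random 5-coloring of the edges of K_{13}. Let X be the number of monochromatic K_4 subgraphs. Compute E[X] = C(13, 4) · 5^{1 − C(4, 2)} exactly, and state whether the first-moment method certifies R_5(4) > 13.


E[X] = C(13, 4) · 5^{1 − 6} = 715 · 5^{−5} = 715/3125.
As a reduced fraction: E[X] = 143/625 ≈ 0.228800.
Is E[X] < 1? YES.
Since E[X] < 1, there exists a 5-coloring of K_{13} with no monochromatic K_4; hence R_5(4) > 13.

E[X] = 143/625 ≈ 0.228800; E[X] < 1, so R_5(4) > 13.


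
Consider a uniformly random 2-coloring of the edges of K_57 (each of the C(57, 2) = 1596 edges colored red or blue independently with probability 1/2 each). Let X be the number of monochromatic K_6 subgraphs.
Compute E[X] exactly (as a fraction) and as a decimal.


Let X = Σ_S X_S over the C(57, 6) = 36288252 subsets S of size 6, where X_S = 1 if the K_6 on S is monochromatic.
For a fixed S, the K_6 on S has C(6, 2) = 15 edges. P[all 15 edges red] = (1/2)^15, and likewise for blue, so P[monochromatic] = 2·(1/2)^15 = 2^{1 − 15} = 1/16384.
Summing: E[X] = C(57, 6) · 2^{1 − 15} = 36288252 · 1/16384 = 9072063/4096.
Numerically: E[X] ≈ 2214.8591.

E[X] = C(57,6)·2^(1−C(6,2)) = 9072063/4096 ≈ 2214.8591.


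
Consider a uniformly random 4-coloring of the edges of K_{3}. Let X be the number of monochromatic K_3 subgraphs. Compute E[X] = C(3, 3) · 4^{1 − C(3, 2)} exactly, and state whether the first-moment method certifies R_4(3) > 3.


E[X] = C(3, 3) · 4^{1 − 3} = 1 · 4^{−2} = 1/16.
As a reduced fraction: E[X] = 1/16 ≈ 0.06250.
Is E[X] < 1? YES.
Since E[X] < 1, there exists a 4-coloring of K_{3} with no monochromatic K_3; hence R_4(3) > 3.

E[X] = 1/16 ≈ 0.06250; E[X] < 1, so R_4(3) > 3.


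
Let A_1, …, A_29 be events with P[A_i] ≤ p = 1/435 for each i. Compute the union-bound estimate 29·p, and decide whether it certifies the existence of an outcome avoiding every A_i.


Union bound: P[∪_{i=1}^{29} A_i] ≤ Σ_i P[A_i] ≤ 29·p = 29·(1/435) = 1/15.
Numerically: 1/15 ≈ 0.067.
Is 1/15 < 1? YES.
Since P[∪ A_i] ≤ 1/15 < 1, the complement has P[∩ A_i^c] ≥ 1 − 1/15 = 14/15 > 0, so some outcome avoids every A_i.

29·p = 1/15 ≈ 0.067; existence CERTIFIED by the union bound.
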